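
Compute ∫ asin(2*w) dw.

w*asin(2*w) + sqrt(-4*w**2 + 1)/2 + C

Use integration by parts with u = arcsin(2*w), dv = dw.
Then du = 2/sqrt(-4*w**2 + 1) dw.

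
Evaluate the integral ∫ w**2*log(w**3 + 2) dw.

Let u = w**3 + 2, so du = (3*w**2) dw.
The integral becomes (1/3)·∫ log(u) du; integrate by parts with u′=log(u), dv′=du.

w**3*log(w**3 + 2)/3 - w**3/3 + 2*log(w**3 + 2)/3 + C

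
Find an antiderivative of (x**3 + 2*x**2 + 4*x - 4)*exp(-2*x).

Use integration by parts with u = x**3 + 2*x**2 + 4*x - 4, dv = exp(-2*x) dx, so v = -exp(-2*x)/2.
Apply parts 3 times (tabular method): alternate signs, differentiate u down to 0, integrate dv up.

(-4*x**3 - 14*x**2 - 30*x + 1)*exp(-2*x)/8 + C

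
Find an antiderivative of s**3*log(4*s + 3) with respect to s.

Use integration by parts with u = log(4*s + 3), dv = s**3 ds.
Then du = 4/(4*s + 3) ds and v = s**4/4.

s**4*log(4*s + 3)/4 - s**4/16 + s**3/16 - 9*s**2/128 + 27*s/256 - 81*log(4*s + 3)/1024 + C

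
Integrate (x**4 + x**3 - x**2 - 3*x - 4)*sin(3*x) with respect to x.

-x**4*cos(3*x)/3 + 4*x**3*sin(3*x)/9 - x**3*cos(3*x)/3 + x**2*sin(3*x)/3 + 7*x**2*cos(3*x)/9 - 14*x*sin(3*x)/27 + 11*x*cos(3*x)/9 - 11*sin(3*x)/27 + 94*cos(3*x)/81 + C

Use integration by parts with u = x**4 + x**3 - x**2 - 3*x - 4, dv = sin(3*x) dx, so v = -cos(3*x)/3.
Apply parts 4 times (tabular method): alternate signs, differentiate u down to 0, integrate dv up.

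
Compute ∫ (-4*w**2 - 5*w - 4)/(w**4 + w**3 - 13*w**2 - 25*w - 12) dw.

-88*log(w - 4)/175 - 39*log(w + 1)/100 + 25*log(w + 3)/28 - 3/(10*w + 10) + C

Factor the denominator: (w - 4)*(w + 1)**2*(w + 3).
Partial-fraction decomposition: 25/(28*(w + 3)) - 39/(100*(w + 1)) + 3/(10*(w + 1)**2) - 88/(175*(w - 4)).
Integrate each term; A/(w−a) gives A·log|w−a|; A/(w−a)² gives −A/(w−a).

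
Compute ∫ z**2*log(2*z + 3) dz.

z**3*log(2*z + 3)/3 - z**3/9 + z**2/4 - 3*z/4 + 9*log(2*z + 3)/8 + C

Use integration by parts with u = log(2*z + 3), dv = z**2 dz.
Then du = 2/(2*z + 3) dz and v = z**3/3.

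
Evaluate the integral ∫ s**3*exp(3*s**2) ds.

Let u = s², du = 2s ds; rewrite as (1/2)∫ u^1·exp(3u) du.
Now integrate by parts 1 time.

(3*s**2 - 1)*exp(3*s**2)/18 + C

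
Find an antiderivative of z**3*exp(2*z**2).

(2*z**2 - 1)*exp(2*z**2)/8 + C

Let u = z², du = 2z dz; rewrite as (1/2)∫ u^1·exp(2u) du.
Now integrate by parts 1 time.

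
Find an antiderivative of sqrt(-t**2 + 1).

Substitute t = sin(θ), so dt = cos(θ) dθ and the radical becomes sqrt(-t**2 + 1) = cos(θ) by the Pythagorean identity.
Integrate the resulting trig expression in θ, then back-substitute θ = asin(t), sin(θ) = t, cos(θ) = sqrt(-t**2 + 1) (absorbing any constant into C).

t*sqrt(-t**2 + 1)/2 + asin(t)/2 + C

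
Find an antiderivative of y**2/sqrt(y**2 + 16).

Substitute y = 4·tan(θ), so dy = 4·sec(θ)^2 dθ and the radical becomes sqrt(y**2 + 16) = 4·sec(θ) by the Pythagorean identity.
Integrate the resulting trig expression in θ, then back-substitute tan(θ) = y/4, sec(θ) = sqrt(y**2 + 16)/4 (absorbing any constant into C).

y*sqrt(y**2 + 16)/2 - 8*log(y + sqrt(y**2 + 16)) + C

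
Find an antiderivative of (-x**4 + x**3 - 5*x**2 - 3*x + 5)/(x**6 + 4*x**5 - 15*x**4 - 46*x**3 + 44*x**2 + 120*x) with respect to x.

Factor the denominator: x*(x - 3)*(x - 2)*(x + 2)**2*(x + 5).
Partial-fraction decomposition: 19/(56*(x + 5)) - 271/(800*(x + 2)) + 11/(40*(x + 2)**2) + 29/(224*(x - 2)) - 103/(600*(x - 3)) + 1/(24*x).
Integrate each term; A/(x−a) gives A·log|x−a|; A/(x−a)² gives −A/(x−a).

log(x)/24 - 103*log(x - 3)/600 + 29*log(x - 2)/224 - 271*log(x + 2)/800 + 19*log(x + 5)/56 - 11/(40*x + 80) + C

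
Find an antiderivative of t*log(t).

Use integration by parts with u = log(t), dv = t dt.
Then du = 1/t dt and v = t**2/2.

t**2*log(t)/2 - t**2/4 + C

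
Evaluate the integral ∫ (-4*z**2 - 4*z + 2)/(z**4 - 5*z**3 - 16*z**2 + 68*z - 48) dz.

-83*log(z - 6)/100 + 11*log(z - 2)/12 - 6*log(z - 1)/25 + 23*log(z + 4)/150 + C

Factor the denominator: (z - 6)*(z - 2)*(z - 1)*(z + 4).
Partial-fraction decomposition: 23/(150*(z + 4)) - 6/(25*(z - 1)) + 11/(12*(z - 2)) - 83/(100*(z - 6)).
Integrate each term: A/(z−a) contributes A·log|z−a|.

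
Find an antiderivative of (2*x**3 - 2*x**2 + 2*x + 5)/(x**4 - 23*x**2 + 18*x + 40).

109*log(x - 4)/90 - 17*log(x - 2)/42 - log(x + 1)/60 + 305*log(x + 5)/252 + C

Factor the denominator: (x - 4)*(x - 2)*(x + 1)*(x + 5).
Partial-fraction decomposition: 305/(252*(x + 5)) - 1/(60*(x + 1)) - 17/(42*(x - 2)) + 109/(90*(x - 4)).
Integrate each term: A/(x−a) contributes A·log|x−a|.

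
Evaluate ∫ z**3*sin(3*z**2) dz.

-z**2*cos(3*z**2)/6 + sin(3*z**2)/18 + C

Let u = z², du = 2z dz; rewrite as (1/2)∫ u^1·sin(3u) du.
Now integrate by parts 1 time.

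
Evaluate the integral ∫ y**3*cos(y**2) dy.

Let u = y², du = 2y dy; rewrite as (1/2)∫ u^1·cos(1u) du.
Now integrate by parts 1 time.

y**2*sin(y**2)/2 + cos(y**2)/2 + C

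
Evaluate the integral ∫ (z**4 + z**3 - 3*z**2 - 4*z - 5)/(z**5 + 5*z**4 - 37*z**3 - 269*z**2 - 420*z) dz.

Factor the denominator: z*(z - 7)*(z + 3)*(z + 4)*(z + 5).
Partial-fraction decomposition: 11/(3*(z + 5)) - 155/(44*(z + 4)) + 17/(30*(z + 3)) + 641/(2310*(z - 7)) + 1/(84*z).
Integrate each term: A/(z−a) contributes A·log|z−a|.

log(z)/84 + 641*log(z - 7)/2310 + 17*log(z + 3)/30 - 155*log(z + 4)/44 + 11*log(z + 5)/3 + C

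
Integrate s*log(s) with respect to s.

Use integration by parts with u = log(s), dv = s ds.
Then du = 1/s ds and v = s**2/2.

s**2*log(s)/2 - s**2/4 + C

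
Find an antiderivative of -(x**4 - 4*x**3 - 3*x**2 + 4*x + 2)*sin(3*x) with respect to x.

Use integration by parts with u = x**4 - 4*x**3 - 3*x**2 + 4*x + 2, dv = -sin(3*x) dx, so v = cos(3*x)/3.
Apply parts 4 times (tabular method): alternate signs, differentiate u down to 0, integrate dv up.

x**4*cos(3*x)/3 - 4*x**3*sin(3*x)/9 - 4*x**3*cos(3*x)/3 + 4*x**2*sin(3*x)/3 - 13*x**2*cos(3*x)/9 + 26*x*sin(3*x)/27 + 20*x*cos(3*x)/9 - 20*sin(3*x)/27 + 80*cos(3*x)/81 + C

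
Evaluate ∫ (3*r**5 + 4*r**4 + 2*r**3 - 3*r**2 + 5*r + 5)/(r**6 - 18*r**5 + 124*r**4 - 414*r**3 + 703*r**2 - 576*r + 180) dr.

28871*log(r - 6)/300 - 755*log(r - 5)/6 + 275*log(r - 3)/6 - 179*log(r - 2)/12 + 42*log(r - 1)/25 - 2/(5*r - 5) + C

Factor the denominator: (r - 6)*(r - 5)*(r - 3)*(r - 2)*(r - 1)**2.
Partial-fraction decomposition: 42/(25*(r - 1)) + 2/(5*(r - 1)**2) - 179/(12*(r - 2)) + 275/(6*(r - 3)) - 755/(6*(r - 5)) + 28871/(300*(r - 6)).
Integrate each term; A/(r−a) gives A·log|r−a|; A/(r−a)² gives −A/(r−a).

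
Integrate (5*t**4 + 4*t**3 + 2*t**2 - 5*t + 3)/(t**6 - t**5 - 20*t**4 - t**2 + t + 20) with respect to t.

Factor the denominator: (t - 5)*(t - 1)*(t + 1)*(t + 4)*(t**2 + 1).
Partial-fraction decomposition: -3*(5*t - 3)/(68*(t**2 + 1)) - 1079/(2295*(t + 4)) + 11/(72*(t + 1)) - 9/(80*(t - 1)) + 281/(432*(t - 5)).
Integrate each term; A/(t−a) gives A·log|t−a|; the (Bt+D)/(t²+p²) term gives a log and an atan.

281*log(t - 5)/432 - 9*log(t - 1)/80 + 11*log(t + 1)/72 - 1079*log(t + 4)/2295 - 15*log(t**2 + 1)/136 + 9*atan(t)/68 + C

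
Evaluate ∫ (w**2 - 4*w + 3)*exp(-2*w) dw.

Use integration by parts with u = w**2 - 4*w + 3, dv = exp(-2*w) dw, so v = -exp(-2*w)/2.
Apply parts 2 times (tabular method): alternate signs, differentiate u down to 0, integrate dv up.

(-2*w**2 + 6*w - 3)*exp(-2*w)/4 + C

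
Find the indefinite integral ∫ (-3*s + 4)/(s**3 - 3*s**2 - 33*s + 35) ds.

-17*log(s - 7)/72 - log(s - 1)/36 + 19*log(s + 5)/72 + C

Factor the denominator: (s - 7)*(s - 1)*(s + 5).
Partial-fraction decomposition: 19/(72*(s + 5)) - 1/(36*(s - 1)) - 17/(72*(s - 7)).
Integrate each term: A/(s−a) contributes A·log|s−a|.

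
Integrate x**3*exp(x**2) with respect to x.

Let u = x², du = 2x dx; rewrite as (1/2)∫ u^1·exp(1u) du.
Now integrate by parts 1 time.

(x**2 - 1)*exp(x**2)/2 + C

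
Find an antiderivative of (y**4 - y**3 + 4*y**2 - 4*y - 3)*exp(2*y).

(4*y**4 - 12*y**3 + 34*y**2 - 50*y + 13)*exp(2*y)/8 + C

Use integration by parts with u = y**4 - y**3 + 4*y**2 - 4*y - 3, dv = exp(2*y) dy, so v = exp(2*y)/2.
Apply parts 4 times (tabular method): alternate signs, differentiate u down to 0, integrate dv up.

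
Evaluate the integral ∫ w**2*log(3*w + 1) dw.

Use integration by parts with u = log(3*w + 1), dv = w**2 dw.
Then du = 3/(3*w + 1) dw and v = w**3/3.

w**3*log(3*w + 1)/3 - w**3/9 + w**2/18 - w/27 + log(3*w + 1)/81 + C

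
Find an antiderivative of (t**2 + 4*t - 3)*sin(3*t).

-t**2*cos(3*t)/3 + 2*t*sin(3*t)/9 - 4*t*cos(3*t)/3 + 4*sin(3*t)/9 + 29*cos(3*t)/27 + C

Use integration by parts with u = t**2 + 4*t - 3, dv = sin(3*t) dt, so v = -cos(3*t)/3.
Apply parts 2 times (tabular method): alternate signs, differentiate u down to 0, integrate dv up.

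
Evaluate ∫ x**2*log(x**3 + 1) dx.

Let u = x**3 + 1, so du = (3*x**2) dx.
The integral becomes (1/3)·∫ log(u) du; integrate by parts with u′=log(u), dv′=du.

x**3*log(x**3 + 1)/3 - x**3/3 + log(x**3 + 1)/3 + C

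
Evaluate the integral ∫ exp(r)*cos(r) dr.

exp(r)*sin(r)/2 + exp(r)*cos(r)/2 + C

Let I denote the integral. Integrate by parts with u = cos(r), dv = exp(r) dr, so v = exp(r): I = exp(r)*cos(r) + ∫ exp(r)*sin(r) dr.
Apply parts again with u = sin(r), dv = exp(r) dr: ∫ exp(r)*sin(r) dr = exp(r)*sin(r) − I. Substituting back brings back I: I = exp(r)*sin(r) + exp(r)*cos(r) − I.
Solving for I: (1 + 1)·I equals the remaining terms, so I = (1/2)·(exp(r)*sin(r) + exp(r)*cos(r)).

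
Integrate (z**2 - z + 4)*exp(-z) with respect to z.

(-z**2 - z - 5)*exp(-z) + C

Use integration by parts with u = z**2 - z + 4, dv = exp(-z) dz, so v = -exp(-z).
Apply parts 2 times (tabular method): alternate signs, differentiate u down to 0, integrate dv up.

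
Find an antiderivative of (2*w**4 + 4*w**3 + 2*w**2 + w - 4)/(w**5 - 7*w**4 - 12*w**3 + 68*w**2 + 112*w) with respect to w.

Factor the denominator: w*(w - 7)*(w - 4)*(w + 2)**2.
Partial-fraction decomposition: 193/(972*(w + 2)) - 1/(54*(w + 2)**2) - 50/(27*(w - 4)) + 6275/(1701*(w - 7)) - 1/(28*w).
Integrate each term; A/(w−a) gives A·log|w−a|; A/(w−a)² gives −A/(w−a).

-log(w)/28 + 6275*log(w - 7)/1701 - 50*log(w - 4)/27 + 193*log(w + 2)/972 + 1/(54*w + 108) + C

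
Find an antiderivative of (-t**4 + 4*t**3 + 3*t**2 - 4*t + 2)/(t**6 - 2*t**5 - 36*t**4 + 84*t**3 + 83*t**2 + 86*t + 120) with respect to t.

Factor the denominator: (t - 5)*(t - 4)*(t + 1)*(t + 6)*(t**2 + 1).
Partial-fraction decomposition: -(16*t + 15)/(481*(t**2 + 1)) + 1013/(10175*(t + 6)) + 1/(75*(t + 1)) - 1/(25*(t - 4)) - 17/(429*(t - 5)).
Integrate each term; A/(t−a) gives A·log|t−a|; the (Bt+D)/(t²+p²) term gives a log and an atan.

-17*log(t - 5)/429 - log(t - 4)/25 + log(t + 1)/75 + 1013*log(t + 6)/10175 - 8*log(t**2 + 1)/481 - 15*atan(t)/481 + C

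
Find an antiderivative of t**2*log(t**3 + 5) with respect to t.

Let u = t**3 + 5, so du = (3*t**2) dt.
The integral becomes (1/3)·∫ log(u) du; integrate by parts with u′=log(u), dv′=du.

t**3*log(t**3 + 5)/3 - t**3/3 + 5*log(t**3 + 5)/3 + C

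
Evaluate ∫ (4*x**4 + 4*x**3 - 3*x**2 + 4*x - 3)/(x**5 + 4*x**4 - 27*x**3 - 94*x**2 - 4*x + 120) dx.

Factor the denominator: (x - 5)*(x - 1)*(x + 2)**2*(x + 6).
Partial-fraction decomposition: 4185/(1232*(x + 6)) - 1735/(2352*(x + 2)) + 3/(28*(x + 2)**2) - 1/(42*(x - 1)) + 1471/(1078*(x - 5)).
Integrate each term; A/(x−a) gives A·log|x−a|; A/(x−a)² gives −A/(x−a).

1471*log(x - 5)/1078 - log(x - 1)/42 - 1735*log(x + 2)/2352 + 4185*log(x + 6)/1232 - 3/(28*x + 56) + C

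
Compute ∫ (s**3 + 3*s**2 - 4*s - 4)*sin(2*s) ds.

Use integration by parts with u = s**3 + 3*s**2 - 4*s - 4, dv = sin(2*s) ds, so v = -cos(2*s)/2.
Apply parts 3 times (tabular method): alternate signs, differentiate u down to 0, integrate dv up.

-s**3*cos(2*s)/2 + 3*s**2*sin(2*s)/4 - 3*s**2*cos(2*s)/2 + 3*s*sin(2*s)/2 + 11*s*cos(2*s)/4 - 11*sin(2*s)/8 + 11*cos(2*s)/4 + C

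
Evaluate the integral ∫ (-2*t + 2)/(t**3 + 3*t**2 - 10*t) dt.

Factor the denominator: t*(t - 2)*(t + 5).
Partial-fraction decomposition: 12/(35*(t + 5)) - 1/(7*(t - 2)) - 1/(5*t).
Integrate each term: A/(t−a) contributes A·log|t−a|.

-log(t)/5 - log(t - 2)/7 + 12*log(t + 5)/35 + C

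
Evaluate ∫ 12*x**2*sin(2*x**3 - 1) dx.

-2*cos(2*x**3 - 1) + C

Let u = 2*x**3 - 1, so du = (6*x**2) dx.
Rewriting, the integral becomes 2·∫ sin(u) du = 2·-cos(u).
Substituting back, u = 2*x**3 - 1.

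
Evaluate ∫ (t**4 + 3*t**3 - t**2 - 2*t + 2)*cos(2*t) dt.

Use integration by parts with u = t**4 + 3*t**3 - t**2 - 2*t + 2, dv = cos(2*t) dt, so v = sin(2*t)/2.
Apply parts 4 times (tabular method): alternate signs, differentiate u down to 0, integrate dv up.

t**4*sin(2*t)/2 + 3*t**3*sin(2*t)/2 + t**3*cos(2*t) - 2*t**2*sin(2*t) + 9*t**2*cos(2*t)/4 - 13*t*sin(2*t)/4 - 2*t*cos(2*t) + 2*sin(2*t) - 13*cos(2*t)/8 + C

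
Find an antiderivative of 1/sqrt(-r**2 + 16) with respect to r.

Substitute r = 4·sin(θ), so dr = 4·cos(θ) dθ and the radical becomes sqrt(-r**2 + 16) = 4·cos(θ) by the Pythagorean identity.
Integrate the resulting trig expression in θ, then back-substitute θ = asin(r/4), sin(θ) = r/4, cos(θ) = sqrt(-r**2 + 16)/4 (absorbing any constant into C).

asin(r/4) + C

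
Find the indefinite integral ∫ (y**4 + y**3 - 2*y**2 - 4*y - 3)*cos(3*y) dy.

Use integration by parts with u = y**4 + y**3 - 2*y**2 - 4*y - 3, dv = cos(3*y) dy, so v = sin(3*y)/3.
Apply parts 4 times (tabular method): alternate signs, differentiate u down to 0, integrate dv up.

y**4*sin(3*y)/3 + y**3*sin(3*y)/3 + 4*y**3*cos(3*y)/9 - 10*y**2*sin(3*y)/9 + y**2*cos(3*y)/3 - 14*y*sin(3*y)/9 - 20*y*cos(3*y)/27 - 61*sin(3*y)/81 - 14*cos(3*y)/27 + C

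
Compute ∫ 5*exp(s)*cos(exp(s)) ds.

5*sin(exp(s)) + C

Let u = exp(s), so du = (exp(s)) ds.
Rewriting, the integral becomes 5·∫ cos(u) du = 5·sin(u).
Substituting back, u = exp(s).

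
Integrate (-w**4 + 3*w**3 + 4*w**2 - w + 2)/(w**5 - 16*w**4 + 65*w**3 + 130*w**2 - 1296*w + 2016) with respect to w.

-1181*log(w - 7)/132 + 127*log(w - 6)/15 - log(w - 4)/24 - 5*log(w - 3)/12 - 27*log(w + 4)/440 + C

Factor the denominator: (w - 7)*(w - 6)*(w - 4)*(w - 3)*(w + 4).
Partial-fraction decomposition: -27/(440*(w + 4)) - 5/(12*(w - 3)) - 1/(24*(w - 4)) + 127/(15*(w - 6)) - 1181/(132*(w - 7)).
Integrate each term: A/(w−a) contributes A·log|w−a|.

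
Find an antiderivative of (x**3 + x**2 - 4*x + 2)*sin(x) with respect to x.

-x**3*cos(x) + 3*x**2*sin(x) - x**2*cos(x) + 2*x*sin(x) + 10*x*cos(x) - 10*sin(x) + C

Use integration by parts with u = x**3 + x**2 - 4*x + 2, dv = sin(x) dx, so v = -cos(x).
Apply parts 3 times (tabular method): alternate signs, differentiate u down to 0, integrate dv up.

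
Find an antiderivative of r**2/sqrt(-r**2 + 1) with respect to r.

Substitute r = sin(θ), so dr = cos(θ) dθ and the radical becomes sqrt(-r**2 + 1) = cos(θ) by the Pythagorean identity.
Integrate the resulting trig expression in θ, then back-substitute θ = asin(r), sin(θ) = r, cos(θ) = sqrt(-r**2 + 1) (absorbing any constant into C).

-r*sqrt(-r**2 + 1)/2 + asin(r)/2 + C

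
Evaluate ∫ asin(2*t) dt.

Use integration by parts with u = arcsin(2*t), dv = dt.
Then du = 2/sqrt(-4*t**2 + 1) dt.

t*asin(2*t) + sqrt(-4*t**2 + 1)/2 + C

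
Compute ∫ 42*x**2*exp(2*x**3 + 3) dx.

Let u = 2*x**3 + 3, so du = (6*x**2) dx.
Rewriting, the integral becomes 7·∫ e^u du = 7·e^u.
Substituting back, u = 2*x**3 + 3.

7*exp(2*x**3 + 3) + C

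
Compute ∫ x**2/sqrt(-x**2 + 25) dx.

-x*sqrt(-x**2 + 25)/2 + 25*asin(x/5)/2 + C

Substitute x = 5·sin(θ), so dx = 5·cos(θ) dθ and the radical becomes sqrt(-x**2 + 25) = 5·cos(θ) by the Pythagorean identity.
Integrate the resulting trig expression in θ, then back-substitute θ = asin(x/5), sin(θ) = x/5, cos(θ) = sqrt(-x**2 + 25)/5 (absorbing any constant into C).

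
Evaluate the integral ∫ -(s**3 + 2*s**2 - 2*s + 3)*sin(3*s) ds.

Use integration by parts with u = s**3 + 2*s**2 - 2*s + 3, dv = -sin(3*s) ds, so v = cos(3*s)/3.
Apply parts 3 times (tabular method): alternate signs, differentiate u down to 0, integrate dv up.

s**3*cos(3*s)/3 - s**2*sin(3*s)/3 + 2*s**2*cos(3*s)/3 - 4*s*sin(3*s)/9 - 8*s*cos(3*s)/9 + 8*sin(3*s)/27 + 23*cos(3*s)/27 + C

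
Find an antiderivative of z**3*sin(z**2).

-z**2*cos(z**2)/2 + sin(z**2)/2 + C

Let u = z², du = 2z dz; rewrite as (1/2)∫ u^1·sin(1u) du.
Now integrate by parts 1 time.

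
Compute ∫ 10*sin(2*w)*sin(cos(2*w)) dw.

5*cos(cos(2*w)) + C

Let u = cos(2*w), so du = (-2*sin(2*w)) dw.
Rewriting, the integral becomes -5·∫ sin(u) du = -5·-cos(u).
Substituting back, u = cos(2*w).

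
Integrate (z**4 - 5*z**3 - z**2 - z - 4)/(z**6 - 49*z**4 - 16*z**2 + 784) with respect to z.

313*log(z - 7)/16695 + 17*log(z - 2)/720 + 5*log(z + 2)/144 - 407*log(z + 7)/3339 + 19*log(z**2 + 4)/848 + atan(z/2)/53 + C

Factor the denominator: (z - 7)*(z - 2)*(z + 2)*(z + 7)*(z**2 + 4).
Partial-fraction decomposition: (19*z + 16)/(424*(z**2 + 4)) - 407/(3339*(z + 7)) + 5/(144*(z + 2)) + 17/(720*(z - 2)) + 313/(16695*(z - 7)).
Integrate each term; A/(z−a) gives A·log|z−a|; the (Bz+D)/(z²+p²) term gives a log and an atan.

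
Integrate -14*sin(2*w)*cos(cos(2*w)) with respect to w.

7*sin(cos(2*w)) + C

Let u = cos(2*w), so du = (-2*sin(2*w)) dw.
Rewriting, the integral becomes 7·∫ cos(u) du = 7·sin(u).
Substituting back, u = cos(2*w).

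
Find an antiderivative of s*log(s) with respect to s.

Use integration by parts with u = log(s), dv = s ds.
Then du = 1/s ds and v = s**2/2.

s**2*log(s)/2 - s**2/4 + C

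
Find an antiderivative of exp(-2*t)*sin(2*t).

-exp(-2*t)*sin(2*t)/4 - exp(-2*t)*cos(2*t)/4 + C

Let I denote the integral. Integrate by parts with u = sin(2*t), dv = exp(-2*t) dt, so v = -exp(-2*t)/2: I = -exp(-2*t)*sin(2*t)/2 + ∫ exp(-2*t)*cos(2*t) dt.
Apply parts again with u = cos(2*t), dv = exp(-2*t) dt: ∫ exp(-2*t)*cos(2*t) dt = -exp(-2*t)*cos(2*t)/2 − I. Substituting back brings back I: I = -exp(-2*t)*sin(2*t)/2 - exp(-2*t)*cos(2*t)/2 − I.
Solving for I: (1 + 1)·I equals the remaining terms, so I = (1/2)·(-exp(-2*t)*sin(2*t)/2 - exp(-2*t)*cos(2*t)/2).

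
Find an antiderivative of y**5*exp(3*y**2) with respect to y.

(9*y**4 - 6*y**2 + 2)*exp(3*y**2)/54 + C

Let u = y², du = 2y dy; rewrite as (1/2)∫ u^2·exp(3u) du.
Now integrate by parts 2 times.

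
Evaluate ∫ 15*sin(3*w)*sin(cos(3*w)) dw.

Let u = cos(3*w), so du = (-3*sin(3*w)) dw.
Rewriting, the integral becomes -5·∫ sin(u) du = -5·-cos(u).
Substituting back, u = cos(3*w).

5*cos(cos(3*w)) + C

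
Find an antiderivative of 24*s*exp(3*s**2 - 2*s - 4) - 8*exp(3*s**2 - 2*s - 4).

4*exp(3*s**2 - 2*s - 4) + C

Let u = 3*s**2 - 2*s - 4, so du = (6*s - 2) ds.
Rewriting, the integral becomes 4·∫ e^u du = 4·e^u.
Substituting back, u = 3*s**2 - 2*s - 4.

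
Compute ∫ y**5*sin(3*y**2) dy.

-y**4*cos(3*y**2)/6 + y**2*sin(3*y**2)/9 + cos(3*y**2)/27 + C

Let u = y², du = 2y dy; rewrite as (1/2)∫ u^2·sin(3u) du.
Now integrate by parts 2 times.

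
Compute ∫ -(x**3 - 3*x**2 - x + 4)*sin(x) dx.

x**3*cos(x) - 3*x**2*sin(x) - 3*x**2*cos(x) + 6*x*sin(x) - 7*x*cos(x) + 7*sin(x) + 10*cos(x) + C

Use integration by parts with u = x**3 - 3*x**2 - x + 4, dv = -sin(x) dx, so v = cos(x).
Apply parts 3 times (tabular method): alternate signs, differentiate u down to 0, integrate dv up.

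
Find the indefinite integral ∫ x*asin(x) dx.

x**2*asin(x)/2 + x*sqrt(-x**2 + 1)/4 - asin(x)/4 + C

Use integration by parts with u = arcsin(x), dv = x dx.
Then du = 1/sqrt(-x**2 + 1) dx.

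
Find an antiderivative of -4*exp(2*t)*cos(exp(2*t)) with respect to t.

Let u = exp(2*t), so du = (2*exp(2*t)) dt.
Rewriting, the integral becomes -2·∫ cos(u) du = -2·sin(u).
Substituting back, u = exp(2*t).

-2*sin(exp(2*t)) + C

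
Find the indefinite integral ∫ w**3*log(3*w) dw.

Use integration by parts with u = log(3*w), dv = w**3 dw.
Then du = 1/w dw and v = w**4/4.

w**4*(log(w) + log(3))/4 - w**4/16 + C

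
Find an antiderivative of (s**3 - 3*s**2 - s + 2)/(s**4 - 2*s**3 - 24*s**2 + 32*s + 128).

Factor the denominator: (s - 4)**2*(s + 2)*(s + 4).
Partial-fraction decomposition: 53/(64*(s + 4)) - 2/(9*(s + 2)) + 227/(576*(s - 4)) + 7/(24*(s - 4)**2).
Integrate each term; A/(s−a) gives A·log|s−a|; A/(s−a)² gives −A/(s−a).

227*log(s - 4)/576 - 2*log(s + 2)/9 + 53*log(s + 4)/64 - 7/(24*s - 96) + C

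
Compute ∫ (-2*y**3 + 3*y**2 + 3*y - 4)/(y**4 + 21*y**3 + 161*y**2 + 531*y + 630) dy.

17*log(y + 3)/6 - 153*log(y + 5)/2 + 518*log(y + 6)/3 - 101*log(y + 7) + C

Factor the denominator: (y + 3)*(y + 5)*(y + 6)*(y + 7).
Partial-fraction decomposition: -101/(y + 7) + 518/(3*(y + 6)) - 153/(2*(y + 5)) + 17/(6*(y + 3)).
Integrate each term: A/(y−a) contributes A·log|y−a|.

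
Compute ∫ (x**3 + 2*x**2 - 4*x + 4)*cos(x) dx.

x**3*sin(x) + 2*x**2*sin(x) + 3*x**2*cos(x) - 10*x*sin(x) + 4*x*cos(x) - 10*cos(x) + C

Use integration by parts with u = x**3 + 2*x**2 - 4*x + 4, dv = cos(x) dx, so v = sin(x).
Apply parts 3 times (tabular method): alternate signs, differentiate u down to 0, integrate dv up.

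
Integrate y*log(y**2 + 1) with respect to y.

Let u = y**2 + 1, so du = (2*y) dy.
The integral becomes (1/2)·∫ log(u) du; integrate by parts with u′=log(u), dv′=du.

y**2*log(y**2 + 1)/2 - y**2/2 + log(y**2 + 1)/2 + C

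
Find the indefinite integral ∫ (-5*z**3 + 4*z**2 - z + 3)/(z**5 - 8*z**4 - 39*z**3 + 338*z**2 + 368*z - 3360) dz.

Factor the denominator: (z - 7)*(z - 6)*(z - 4)*(z + 4)*(z + 5).
Partial-fraction decomposition: 733/(1188*(z + 5)) - 391/(880*(z + 4)) - 257/(432*(z - 4)) + 939/(220*(z - 6)) - 1523/(396*(z - 7)).
Integrate each term: A/(z−a) contributes A·log|z−a|.

-1523*log(z - 7)/396 + 939*log(z - 6)/220 - 257*log(z - 4)/432 - 391*log(z + 4)/880 + 733*log(z + 5)/1188 + C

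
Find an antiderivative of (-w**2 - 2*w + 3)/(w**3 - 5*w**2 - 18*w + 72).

Factor the denominator: (w - 6)*(w - 3)*(w + 4).
Partial-fraction decomposition: -1/(14*(w + 4)) + 4/(7*(w - 3)) - 3/(2*(w - 6)).
Integrate each term: A/(w−a) contributes A·log|w−a|.

-3*log(w - 6)/2 + 4*log(w - 3)/7 - log(w + 4)/14 + C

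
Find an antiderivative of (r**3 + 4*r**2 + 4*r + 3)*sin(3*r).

-r**3*cos(3*r)/3 + r**2*sin(3*r)/3 - 4*r**2*cos(3*r)/3 + 8*r*sin(3*r)/9 - 10*r*cos(3*r)/9 + 10*sin(3*r)/27 - 19*cos(3*r)/27 + C

Use integration by parts with u = r**3 + 4*r**2 + 4*r + 3, dv = sin(3*r) dr, so v = -cos(3*r)/3.
Apply parts 3 times (tabular method): alternate signs, differentiate u down to 0, integrate dv up.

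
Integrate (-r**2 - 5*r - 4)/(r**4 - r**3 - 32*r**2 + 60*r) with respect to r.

Factor the denominator: r*(r - 5)*(r - 2)*(r + 6).
Partial-fraction decomposition: 5/(264*(r + 6)) + 3/(8*(r - 2)) - 18/(55*(r - 5)) - 1/(15*r).
Integrate each term: A/(r−a) contributes A·log|r−a|.

-log(r)/15 - 18*log(r - 5)/55 + 3*log(r - 2)/8 + 5*log(r + 6)/264 + C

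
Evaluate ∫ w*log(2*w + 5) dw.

Use integration by parts with u = log(2*w + 5), dv = w dw.
Then du = 2/(2*w + 5) dw and v = w**2/2.

w**2*log(2*w + 5)/2 - w**2/4 + 5*w/4 - 25*log(2*w + 5)/8 + C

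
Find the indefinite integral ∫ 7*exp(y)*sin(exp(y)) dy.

Let u = exp(y), so du = (exp(y)) dy.
Rewriting, the integral becomes 7·∫ sin(u) du = 7·-cos(u).
Substituting back, u = exp(y).

-7*cos(exp(y)) + C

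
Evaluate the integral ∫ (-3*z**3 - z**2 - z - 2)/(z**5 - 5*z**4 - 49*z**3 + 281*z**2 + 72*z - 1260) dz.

Factor the denominator: (z - 6)*(z - 5)*(z - 3)*(z + 2)*(z + 7).
Partial-fraction decomposition: 197/(1560*(z + 7)) - 1/(70*(z + 2)) - 19/(60*(z - 3)) + 407/(168*(z - 5)) - 173/(78*(z - 6)).
Integrate each term: A/(z−a) contributes A·log|z−a|.

-173*log(z - 6)/78 + 407*log(z - 5)/168 - 19*log(z - 3)/60 - log(z + 2)/70 + 197*log(z + 7)/1560 + C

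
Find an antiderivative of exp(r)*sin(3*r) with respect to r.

exp(r)*sin(3*r)/10 - 3*exp(r)*cos(3*r)/10 + C

Let I denote the integral. Integrate by parts with u = sin(3*r), dv = exp(r) dr, so v = exp(r): I = exp(r)*sin(3*r) − 3·∫ exp(r)*cos(3*r) dr.
Apply parts again with u = cos(3*r), dv = exp(r) dr: ∫ exp(r)*cos(3*r) dr = exp(r)*cos(3*r) + 3·I. Substituting back brings back I: I = exp(r)*sin(3*r) - 3*exp(r)*cos(3*r) − 9·I.
Solving for I: (1 + 9)·I equals the remaining terms, so I = (1/10)·(exp(r)*sin(3*r) - 3*exp(r)*cos(3*r)).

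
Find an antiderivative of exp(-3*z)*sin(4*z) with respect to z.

-3*exp(-3*z)*sin(4*z)/25 - 4*exp(-3*z)*cos(4*z)/25 + C

Let I denote the integral. Integrate by parts with u = sin(4*z), dv = exp(-3*z) dz, so v = -exp(-3*z)/3: I = -exp(-3*z)*sin(4*z)/3 + (4/3)·∫ exp(-3*z)*cos(4*z) dz.
Apply parts again with u = cos(4*z), dv = exp(-3*z) dz: ∫ exp(-3*z)*cos(4*z) dz = -exp(-3*z)*cos(4*z)/3 − (4/3)·I. Substituting back brings back I: I = -exp(-3*z)*sin(4*z)/3 - 4*exp(-3*z)*cos(4*z)/9 − (16/9)·I.
Solving for I: (1 + 16/9)·I equals the remaining terms, so I = (9/25)·(-exp(-3*z)*sin(4*z)/3 - 4*exp(-3*z)*cos(4*z)/9).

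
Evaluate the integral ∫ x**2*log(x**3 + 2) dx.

x**3*log(x**3 + 2)/3 - x**3/3 + 2*log(x**3 + 2)/3 + C

Let u = x**3 + 2, so du = (3*x**2) dx.
The integral becomes (1/3)·∫ log(u) du; integrate by parts with u′=log(u), dv′=du.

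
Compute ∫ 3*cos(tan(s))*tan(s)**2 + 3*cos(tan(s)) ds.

3*sin(tan(s)) + C

Let u = tan(s), so du = (tan(s)**2 + 1) ds.
Rewriting, the integral becomes 3·∫ cos(u) du = 3·sin(u).
Substituting back, u = tan(s).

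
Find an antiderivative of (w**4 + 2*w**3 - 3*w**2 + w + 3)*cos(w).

Use integration by parts with u = w**4 + 2*w**3 - 3*w**2 + w + 3, dv = cos(w) dw, so v = sin(w).
Apply parts 4 times (tabular method): alternate signs, differentiate u down to 0, integrate dv up.

w**4*sin(w) + 2*w**3*sin(w) + 4*w**3*cos(w) - 15*w**2*sin(w) + 6*w**2*cos(w) - 11*w*sin(w) - 30*w*cos(w) + 33*sin(w) - 11*cos(w) + C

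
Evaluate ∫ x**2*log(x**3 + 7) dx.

x**3*log(x**3 + 7)/3 - x**3/3 + 7*log(x**3 + 7)/3 + C

Let u = x**3 + 7, so du = (3*x**2) dx.
The integral becomes (1/3)·∫ log(u) du; integrate by parts with u′=log(u), dv′=du.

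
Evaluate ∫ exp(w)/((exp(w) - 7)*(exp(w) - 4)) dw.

Let u = e^w, du = e^w dw.
The integral becomes ∫ du/((u-4)(u-7)); decompose into partial fractions.

log(exp(w) - 7)/3 - log(exp(w) - 4)/3 + C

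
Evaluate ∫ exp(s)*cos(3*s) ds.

3*exp(s)*sin(3*s)/10 + exp(s)*cos(3*s)/10 + C

Let I denote the integral. Integrate by parts with u = cos(3*s), dv = exp(s) ds, so v = exp(s): I = exp(s)*cos(3*s) + 3·∫ exp(s)*sin(3*s) ds.
Apply parts again with u = sin(3*s), dv = exp(s) ds: ∫ exp(s)*sin(3*s) ds = exp(s)*sin(3*s) − 3·I. Substituting back brings back I: I = 3*exp(s)*sin(3*s) + exp(s)*cos(3*s) − 9·I.
Solving for I: (1 + 9)·I equals the remaining terms, so I = (1/10)·(3*exp(s)*sin(3*s) + exp(s)*cos(3*s)).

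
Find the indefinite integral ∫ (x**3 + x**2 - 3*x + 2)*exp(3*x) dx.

Use integration by parts with u = x**3 + x**2 - 3*x + 2, dv = exp(3*x) dx, so v = exp(3*x)/3.
Apply parts 3 times (tabular method): alternate signs, differentiate u down to 0, integrate dv up.

(x**3 - 3*x + 3)*exp(3*x)/3 + C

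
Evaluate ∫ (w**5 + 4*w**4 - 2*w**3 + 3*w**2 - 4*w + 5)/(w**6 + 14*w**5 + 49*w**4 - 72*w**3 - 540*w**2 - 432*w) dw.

-5*log(w)/432 + 533*log(w - 3)/6804 + 17*log(w + 1)/300 - 197*log(w + 4)/336 + 8887*log(w + 6)/6075 + 2023/(540*w + 3240) + C

Factor the denominator: w*(w - 3)*(w + 1)*(w + 4)*(w + 6)**2.
Partial-fraction decomposition: 8887/(6075*(w + 6)) - 2023/(540*(w + 6)**2) - 197/(336*(w + 4)) + 17/(300*(w + 1)) + 533/(6804*(w - 3)) - 5/(432*w).
Integrate each term; A/(w−a) gives A·log|w−a|; A/(w−a)² gives −A/(w−a).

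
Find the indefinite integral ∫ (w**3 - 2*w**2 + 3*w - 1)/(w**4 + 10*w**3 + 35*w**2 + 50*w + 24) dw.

Factor the denominator: (w + 1)*(w + 2)*(w + 3)*(w + 4).
Partial-fraction decomposition: 109/(6*(w + 4)) - 55/(2*(w + 3)) + 23/(2*(w + 2)) - 7/(6*(w + 1)).
Integrate each term: A/(w−a) contributes A·log|w−a|.

-7*log(w + 1)/6 + 23*log(w + 2)/2 - 55*log(w + 3)/2 + 109*log(w + 4)/6 + C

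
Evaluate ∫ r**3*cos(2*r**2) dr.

Let u = r², du = 2r dr; rewrite as (1/2)∫ u^1·cos(2u) du.
Now integrate by parts 1 time.

r**2*sin(2*r**2)/4 + cos(2*r**2)/8 + C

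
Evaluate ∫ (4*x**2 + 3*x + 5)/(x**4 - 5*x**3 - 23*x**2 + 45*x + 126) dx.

Factor the denominator: (x - 7)*(x - 3)*(x + 2)*(x + 3).
Partial-fraction decomposition: -8/(15*(x + 3)) + 1/(3*(x + 2)) - 5/(12*(x - 3)) + 37/(60*(x - 7)).
Integrate each term: A/(x−a) contributes A·log|x−a|.

37*log(x - 7)/60 - 5*log(x - 3)/12 + log(x + 2)/3 - 8*log(x + 3)/15 + C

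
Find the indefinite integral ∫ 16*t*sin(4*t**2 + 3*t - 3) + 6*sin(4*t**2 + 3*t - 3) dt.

-2*cos(4*t**2 + 3*t - 3) + C

Let u = 4*t**2 + 3*t - 3, so du = (8*t + 3) dt.
Rewriting, the integral becomes 2·∫ sin(u) du = 2·-cos(u).
Substituting back, u = 4*t**2 + 3*t - 3.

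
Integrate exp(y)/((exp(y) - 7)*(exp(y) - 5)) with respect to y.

Let u = e^y, du = e^y dy.
The integral becomes ∫ du/((u-5)(u-7)); decompose into partial fractions.

log(exp(y) - 7)/2 - log(exp(y) - 5)/2 + C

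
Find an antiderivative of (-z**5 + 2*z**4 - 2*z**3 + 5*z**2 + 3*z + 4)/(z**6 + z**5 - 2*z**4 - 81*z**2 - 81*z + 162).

Factor the denominator: (z - 3)*(z - 1)*(z + 2)*(z + 3)*(z**2 + 9).
Partial-fraction decomposition: -(539*z - 1871)/(2340*(z**2 + 9)) - 499/(432*(z + 3)) + 98/(195*(z + 2)) - 11/(240*(z - 1)) - 77/(1080*(z - 3)).
Integrate each term; A/(z−a) gives A·log|z−a|; the (Bz+D)/(z²+p²) term gives a log and an atan.

-77*log(z - 3)/1080 - 11*log(z - 1)/240 + 98*log(z + 2)/195 - 499*log(z + 3)/432 - 539*log(z**2 + 9)/4680 + 1871*atan(z/3)/7020 + C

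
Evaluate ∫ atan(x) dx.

x*atan(x) - log(x**2 + 1)/2 + C

Use integration by parts with u = arctan(x), dv = dx.
Then du = 1/(x**2 + 1) dx.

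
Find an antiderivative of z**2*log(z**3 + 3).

z**3*log(z**3 + 3)/3 - z**3/3 + log(z**3 + 3) + C

Let u = z**3 + 3, so du = (3*z**2) dz.
The integral becomes (1/3)·∫ log(u) du; integrate by parts with u′=log(u), dv′=du.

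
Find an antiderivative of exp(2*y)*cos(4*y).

Let I denote the integral. Integrate by parts with u = cos(4*y), dv = exp(2*y) dy, so v = exp(2*y)/2: I = exp(2*y)*cos(4*y)/2 + 2·∫ exp(2*y)*sin(4*y) dy.
Apply parts again with u = sin(4*y), dv = exp(2*y) dy: ∫ exp(2*y)*sin(4*y) dy = exp(2*y)*sin(4*y)/2 − 2·I. Substituting back brings back I: I = exp(2*y)*sin(4*y) + exp(2*y)*cos(4*y)/2 − 4·I.
Solving for I: (1 + 4)·I equals the remaining terms, so I = (1/5)·(exp(2*y)*sin(4*y) + exp(2*y)*cos(4*y)/2).

exp(2*y)*sin(4*y)/5 + exp(2*y)*cos(4*y)/10 + C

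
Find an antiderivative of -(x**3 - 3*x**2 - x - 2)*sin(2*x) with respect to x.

x**3*cos(2*x)/2 - 3*x**2*sin(2*x)/4 - 3*x**2*cos(2*x)/2 + 3*x*sin(2*x)/2 - 5*x*cos(2*x)/4 + 5*sin(2*x)/8 - cos(2*x)/4 + C

Use integration by parts with u = x**3 - 3*x**2 - x - 2, dv = -sin(2*x) dx, so v = cos(2*x)/2.
Apply parts 3 times (tabular method): alternate signs, differentiate u down to 0, integrate dv up.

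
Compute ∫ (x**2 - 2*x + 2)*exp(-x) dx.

(-x**2 - 2)*exp(-x) + C

Use integration by parts with u = x**2 - 2*x + 2, dv = exp(-x) dx, so v = -exp(-x).
Apply parts 2 times (tabular method): alternate signs, differentiate u down to 0, integrate dv up.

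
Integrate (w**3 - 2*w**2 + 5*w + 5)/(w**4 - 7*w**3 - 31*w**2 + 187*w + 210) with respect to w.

Factor the denominator: (w - 7)*(w - 6)*(w + 1)*(w + 5).
Partial-fraction decomposition: 65/(176*(w + 5)) - 3/(224*(w + 1)) - 179/(77*(w - 6)) + 95/(32*(w - 7)).
Integrate each term: A/(w−a) contributes A·log|w−a|.

95*log(w - 7)/32 - 179*log(w - 6)/77 - 3*log(w + 1)/224 + 65*log(w + 5)/176 + C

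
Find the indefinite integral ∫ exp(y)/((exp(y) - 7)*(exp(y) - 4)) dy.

log(exp(y) - 7)/3 - log(exp(y) - 4)/3 + C

Let u = e^y, du = e^y dy.
The integral becomes ∫ du/((u-4)(u-7)); decompose into partial fractions.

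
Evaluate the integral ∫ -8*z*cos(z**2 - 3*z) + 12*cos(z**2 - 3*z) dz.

-4*sin(z**2 - 3*z) + C

Let u = z**2 - 3*z, so du = (2*z - 3) dz.
Rewriting, the integral becomes -4·∫ cos(u) du = -4·sin(u).
Substituting back, u = z**2 - 3*z.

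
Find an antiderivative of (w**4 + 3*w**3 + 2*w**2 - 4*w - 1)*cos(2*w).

w**4*sin(2*w)/2 + 3*w**3*sin(2*w)/2 + w**3*cos(2*w) - w**2*sin(2*w)/2 + 9*w**2*cos(2*w)/4 - 17*w*sin(2*w)/4 - w*cos(2*w)/2 - sin(2*w)/4 - 17*cos(2*w)/8 + C

Use integration by parts with u = w**4 + 3*w**3 + 2*w**2 - 4*w - 1, dv = cos(2*w) dw, so v = sin(2*w)/2.
Apply parts 4 times (tabular method): alternate signs, differentiate u down to 0, integrate dv up.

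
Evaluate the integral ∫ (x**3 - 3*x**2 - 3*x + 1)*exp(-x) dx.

(-x**3 + 3*x + 2)*exp(-x) + C

Use integration by parts with u = x**3 - 3*x**2 - 3*x + 1, dv = exp(-x) dx, so v = -exp(-x).
Apply parts 3 times (tabular method): alternate signs, differentiate u down to 0, integrate dv up.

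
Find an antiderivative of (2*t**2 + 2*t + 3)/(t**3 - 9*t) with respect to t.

Factor the denominator: t*(t - 3)*(t + 3).
Partial-fraction decomposition: 5/(6*(t + 3)) + 3/(2*(t - 3)) - 1/(3*t).
Integrate each term: A/(t−a) contributes A·log|t−a|.

-log(t)/3 + 3*log(t - 3)/2 + 5*log(t + 3)/6 + C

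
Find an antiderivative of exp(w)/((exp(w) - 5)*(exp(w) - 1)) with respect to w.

log(exp(w) - 5)/4 - log(exp(w) - 1)/4 + C

Let u = e^w, du = e^w dw.
The integral becomes ∫ du/((u-1)(u-5)); decompose into partial fractions.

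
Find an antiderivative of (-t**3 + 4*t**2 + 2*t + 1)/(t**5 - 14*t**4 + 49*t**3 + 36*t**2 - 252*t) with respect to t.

-log(t)/252 - 11*log(t - 7)/21 + 59*log(t - 6)/144 + 4*log(t - 3)/45 + 7*log(t + 2)/240 + C

Factor the denominator: t*(t - 7)*(t - 6)*(t - 3)*(t + 2).
Partial-fraction decomposition: 7/(240*(t + 2)) + 4/(45*(t - 3)) + 59/(144*(t - 6)) - 11/(21*(t - 7)) - 1/(252*t).
Integrate each term: A/(t−a) contributes A·log|t−a|.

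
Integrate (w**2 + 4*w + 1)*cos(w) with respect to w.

w**2*sin(w) + 4*w*sin(w) + 2*w*cos(w) - sin(w) + 4*cos(w) + C

Use integration by parts with u = w**2 + 4*w + 1, dv = cos(w) dw, so v = sin(w).
Apply parts 2 times (tabular method): alternate signs, differentiate u down to 0, integrate dv up.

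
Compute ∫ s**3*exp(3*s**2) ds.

(3*s**2 - 1)*exp(3*s**2)/18 + C

Let u = s², du = 2s ds; rewrite as (1/2)∫ u^1·exp(3u) du.
Now integrate by parts 1 time.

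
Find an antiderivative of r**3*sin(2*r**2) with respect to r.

-r**2*cos(2*r**2)/4 + sin(2*r**2)/8 + C

Let u = r², du = 2r dr; rewrite as (1/2)∫ u^1·sin(2u) du.
Now integrate by parts 1 time.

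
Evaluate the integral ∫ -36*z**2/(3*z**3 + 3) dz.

Let u = 3*z**3 + 3, so du = (9*z**2) dz.
Rewriting, the integral becomes -4·∫ 1/u du = -4·log(u).
Substituting back, u = 3*z**3 + 3.

-4*log(3*z**3 + 3) + C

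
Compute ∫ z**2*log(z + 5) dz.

Use integration by parts with u = log(z + 5), dv = z**2 dz.
Then du = 1/(z + 5) dz and v = z**3/3.

z**3*log(z + 5)/3 - z**3/9 + 5*z**2/6 - 25*z/3 + 125*log(z + 5)/3 + C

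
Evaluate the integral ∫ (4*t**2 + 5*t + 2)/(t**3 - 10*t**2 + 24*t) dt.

Factor the denominator: t*(t - 6)*(t - 4).
Partial-fraction decomposition: -43/(4*(t - 4)) + 44/(3*(t - 6)) + 1/(12*t).
Integrate each term: A/(t−a) contributes A·log|t−a|.

log(t)/12 + 44*log(t - 6)/3 - 43*log(t - 4)/4 + C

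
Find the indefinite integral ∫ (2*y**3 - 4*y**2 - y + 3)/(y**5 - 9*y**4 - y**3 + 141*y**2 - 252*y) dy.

-log(y)/84 + 243*log(y - 7)/616 - 349*log(y - 3)/1176 - 185*log(y + 4)/2156 + 3/(14*y - 42) + C

Factor the denominator: y*(y - 7)*(y - 3)**2*(y + 4).
Partial-fraction decomposition: -185/(2156*(y + 4)) - 349/(1176*(y - 3)) - 3/(14*(y - 3)**2) + 243/(616*(y - 7)) - 1/(84*y).
Integrate each term; A/(y−a) gives A·log|y−a|; A/(y−a)² gives −A/(y−a).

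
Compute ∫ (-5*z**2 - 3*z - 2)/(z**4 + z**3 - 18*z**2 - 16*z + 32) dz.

-47*log(z - 4)/72 + 2*log(z - 1)/9 - 4*log(z + 2)/9 + 7*log(z + 4)/8 + C

Factor the denominator: (z - 4)*(z - 1)*(z + 2)*(z + 4).
Partial-fraction decomposition: 7/(8*(z + 4)) - 4/(9*(z + 2)) + 2/(9*(z - 1)) - 47/(72*(z - 4)).
Integrate each term: A/(z−a) contributes A·log|z−a|.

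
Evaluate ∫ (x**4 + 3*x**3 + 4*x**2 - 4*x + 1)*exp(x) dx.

(x**4 - x**3 + 7*x**2 - 18*x + 19)*exp(x) + C

Use integration by parts with u = x**4 + 3*x**3 + 4*x**2 - 4*x + 1, dv = exp(x) dx, so v = exp(x).
Apply parts 4 times (tabular method): alternate signs, differentiate u down to 0, integrate dv up.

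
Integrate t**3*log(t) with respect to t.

Use integration by parts with u = log(t), dv = t**3 dt.
Then du = 1/t dt and v = t**4/4.

t**4*log(t)/4 - t**4/16 + C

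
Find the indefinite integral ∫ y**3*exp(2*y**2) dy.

Let u = y², du = 2y dy; rewrite as (1/2)∫ u^1·exp(2u) du.
Now integrate by parts 1 time.

(2*y**2 - 1)*exp(2*y**2)/8 + C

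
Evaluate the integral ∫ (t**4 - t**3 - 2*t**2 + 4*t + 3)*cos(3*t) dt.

t**4*sin(3*t)/3 - t**3*sin(3*t)/3 + 4*t**3*cos(3*t)/9 - 10*t**2*sin(3*t)/9 - t**2*cos(3*t)/3 + 14*t*sin(3*t)/9 - 20*t*cos(3*t)/27 + 101*sin(3*t)/81 + 14*cos(3*t)/27 + C

Use integration by parts with u = t**4 - t**3 - 2*t**2 + 4*t + 3, dv = cos(3*t) dt, so v = sin(3*t)/3.
Apply parts 4 times (tabular method): alternate signs, differentiate u down to 0, integrate dv up.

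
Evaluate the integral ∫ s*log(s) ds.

Use integration by parts with u = log(s), dv = s ds.
Then du = 1/s ds and v = s**2/2.

s**2*log(s)/2 - s**2/4 + C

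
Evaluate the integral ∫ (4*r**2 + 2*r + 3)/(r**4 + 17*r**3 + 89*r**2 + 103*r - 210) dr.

3*log(r - 1)/112 - 31*log(r + 5)/4 + 135*log(r + 6)/7 - 185*log(r + 7)/16 + C

Factor the denominator: (r - 1)*(r + 5)*(r + 6)*(r + 7).
Partial-fraction decomposition: -185/(16*(r + 7)) + 135/(7*(r + 6)) - 31/(4*(r + 5)) + 3/(112*(r - 1)).
Integrate each term: A/(r−a) contributes A·log|r−a|.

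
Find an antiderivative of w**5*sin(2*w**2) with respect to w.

-w**4*cos(2*w**2)/4 + w**2*sin(2*w**2)/4 + cos(2*w**2)/8 + C

Let u = w², du = 2w dw; rewrite as (1/2)∫ u^2·sin(2u) du.
Now integrate by parts 2 times.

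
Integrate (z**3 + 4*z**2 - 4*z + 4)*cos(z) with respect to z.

Use integration by parts with u = z**3 + 4*z**2 - 4*z + 4, dv = cos(z) dz, so v = sin(z).
Apply parts 3 times (tabular method): alternate signs, differentiate u down to 0, integrate dv up.

z**3*sin(z) + 4*z**2*sin(z) + 3*z**2*cos(z) - 10*z*sin(z) + 8*z*cos(z) - 4*sin(z) - 10*cos(z) + C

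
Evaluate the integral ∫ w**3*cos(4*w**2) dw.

w**2*sin(4*w**2)/8 + cos(4*w**2)/32 + C

Let u = w², du = 2w dw; rewrite as (1/2)∫ u^1·cos(4u) du.
Now integrate by parts 1 time.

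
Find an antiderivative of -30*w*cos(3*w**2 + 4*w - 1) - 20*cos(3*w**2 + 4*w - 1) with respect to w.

Let u = 3*w**2 + 4*w - 1, so du = (6*w + 4) dw.
Rewriting, the integral becomes -5·∫ cos(u) du = -5·sin(u).
Substituting back, u = 3*w**2 + 4*w - 1.

-5*sin(3*w**2 + 4*w - 1) + C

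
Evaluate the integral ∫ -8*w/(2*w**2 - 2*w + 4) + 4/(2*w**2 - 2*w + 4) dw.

Let u = 2*w**2 - 2*w + 4, so du = (4*w - 2) dw.
Rewriting, the integral becomes -2·∫ 1/u du = -2·log(u).
Substituting back, u = 2*w**2 - 2*w + 4.

-2*log(2*w**2 - 2*w + 4) + C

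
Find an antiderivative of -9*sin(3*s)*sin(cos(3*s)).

-3*cos(cos(3*s)) + C

Let u = cos(3*s), so du = (-3*sin(3*s)) ds.
Rewriting, the integral becomes 3·∫ sin(u) du = 3·-cos(u).
Substituting back, u = cos(3*s).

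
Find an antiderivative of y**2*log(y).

y**3*log(y)/3 - y**3/9 + C

Use integration by parts with u = log(y), dv = y**2 dy.
Then du = 1/y dy and v = y**3/3.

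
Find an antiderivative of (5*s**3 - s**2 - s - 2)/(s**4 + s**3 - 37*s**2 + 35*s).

-2*log(s)/35 + 593*log(s - 5)/240 - log(s - 1)/32 + 1759*log(s + 7)/672 + C

Factor the denominator: s*(s - 5)*(s - 1)*(s + 7).
Partial-fraction decomposition: 1759/(672*(s + 7)) - 1/(32*(s - 1)) + 593/(240*(s - 5)) - 2/(35*s).
Integrate each term: A/(s−a) contributes A·log|s−a|.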